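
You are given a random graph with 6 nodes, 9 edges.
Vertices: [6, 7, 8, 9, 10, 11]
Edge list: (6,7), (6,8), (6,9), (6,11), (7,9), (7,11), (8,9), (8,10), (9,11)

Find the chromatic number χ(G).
Clique number ω(G) = 4 (lower bound: χ ≥ ω).
The clique on [6, 7, 9, 11] has size 4, forcing χ ≥ 4, and the coloring below uses 4 colors, so χ(G) = 4.
A valid 4-coloring: color 1: [9, 10]; color 2: [6]; color 3: [7, 8]; color 4: [11].

χ(G) = 4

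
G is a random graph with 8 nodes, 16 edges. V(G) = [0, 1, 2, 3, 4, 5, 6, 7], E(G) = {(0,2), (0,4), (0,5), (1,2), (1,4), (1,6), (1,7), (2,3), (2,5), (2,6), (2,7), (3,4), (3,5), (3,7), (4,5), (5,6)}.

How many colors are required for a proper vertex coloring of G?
χ(G) = 4

Clique number ω(G) = 3 (lower bound: χ ≥ ω).
Odd cycle [1, 7, 3, 5, 6] needs 3 colors (χ ≥ 3).
Vertex 2 is adjacent to every vertex of [1, 3, 5, 6, 7], which already need 3 colors among themselves, so 2 needs a new color (χ ≥ 4).
The coloring below uses 4 colors, so χ(G) = 4.
A valid 4-coloring: color 1: [2, 4]; color 2: [5, 7]; color 3: [0, 3, 6]; color 4: [1].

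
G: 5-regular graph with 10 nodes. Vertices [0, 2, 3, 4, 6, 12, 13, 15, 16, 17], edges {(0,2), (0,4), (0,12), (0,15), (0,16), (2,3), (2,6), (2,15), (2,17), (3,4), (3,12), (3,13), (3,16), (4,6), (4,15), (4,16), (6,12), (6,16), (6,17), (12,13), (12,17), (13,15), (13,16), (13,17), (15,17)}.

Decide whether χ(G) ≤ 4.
A valid 4-coloring: color 1: [2, 4, 13]; color 2: [0, 3, 6]; color 3: [16, 17]; color 4: [12, 15].
(χ(G) = 4 ≤ 4.)

Yes, G is 4-colorable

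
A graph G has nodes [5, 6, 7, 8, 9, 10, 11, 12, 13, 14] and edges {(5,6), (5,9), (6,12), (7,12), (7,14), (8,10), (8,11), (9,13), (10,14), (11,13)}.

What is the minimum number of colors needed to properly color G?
χ(G) = 2

Clique number ω(G) = 2 (lower bound: χ ≥ ω).
The graph is bipartite (no odd cycle), so 2 colors suffice: χ(G) = 2.
A valid 2-coloring: color 1: [5, 8, 12, 13, 14]; color 2: [6, 7, 9, 10, 11].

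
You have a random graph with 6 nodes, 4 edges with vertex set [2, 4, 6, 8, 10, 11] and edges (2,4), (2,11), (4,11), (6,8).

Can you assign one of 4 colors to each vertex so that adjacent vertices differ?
Yes, G is 4-colorable

A valid 4-coloring: color 1: [6, 10, 11]; color 2: [2, 8]; color 3: [4].
(χ(G) = 3 ≤ 4.)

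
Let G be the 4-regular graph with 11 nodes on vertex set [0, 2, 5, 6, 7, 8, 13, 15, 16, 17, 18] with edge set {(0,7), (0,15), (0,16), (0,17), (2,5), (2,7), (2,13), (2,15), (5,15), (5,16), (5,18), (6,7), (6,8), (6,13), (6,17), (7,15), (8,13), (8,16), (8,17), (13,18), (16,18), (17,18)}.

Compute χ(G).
Clique number ω(G) = 3 (lower bound: χ ≥ ω).
The clique on [0, 7, 15] has size 3, forcing χ ≥ 3, and the coloring below uses 3 colors, so χ(G) = 3.
A valid 3-coloring: color 1: [0, 2, 8, 18]; color 2: [5, 7, 13, 17]; color 3: [6, 15, 16].

χ(G) = 3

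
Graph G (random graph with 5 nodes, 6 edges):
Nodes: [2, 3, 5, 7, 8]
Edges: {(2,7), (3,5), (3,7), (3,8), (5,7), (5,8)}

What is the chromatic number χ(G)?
Clique number ω(G) = 3 (lower bound: χ ≥ ω).
The clique on [3, 5, 8] has size 3, forcing χ ≥ 3, and the coloring below uses 3 colors, so χ(G) = 3.
A valid 3-coloring: color 1: [2, 5]; color 2: [3]; color 3: [7, 8].

χ(G) = 3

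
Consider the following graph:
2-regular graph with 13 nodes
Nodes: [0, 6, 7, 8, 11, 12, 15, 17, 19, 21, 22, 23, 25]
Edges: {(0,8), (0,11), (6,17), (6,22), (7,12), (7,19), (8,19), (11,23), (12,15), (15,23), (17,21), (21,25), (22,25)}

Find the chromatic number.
χ(G) = 3

Clique number ω(G) = 2 (lower bound: χ ≥ ω).
Odd cycle [25, 21, 17, 6, 22] needs 3 colors (χ ≥ 3).
The coloring below uses 3 colors, so χ(G) = 3.
A valid 3-coloring: color 1: [6, 7, 8, 11, 15, 21]; color 2: [0, 12, 17, 19, 22, 23]; color 3: [25].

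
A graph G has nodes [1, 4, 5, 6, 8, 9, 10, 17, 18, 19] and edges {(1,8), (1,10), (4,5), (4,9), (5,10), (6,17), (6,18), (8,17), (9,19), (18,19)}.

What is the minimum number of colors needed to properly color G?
χ(G) = 2

Clique number ω(G) = 2 (lower bound: χ ≥ ω).
The graph is bipartite (no odd cycle), so 2 colors suffice: χ(G) = 2.
A valid 2-coloring: color 1: [4, 6, 8, 10, 19]; color 2: [1, 5, 9, 17, 18].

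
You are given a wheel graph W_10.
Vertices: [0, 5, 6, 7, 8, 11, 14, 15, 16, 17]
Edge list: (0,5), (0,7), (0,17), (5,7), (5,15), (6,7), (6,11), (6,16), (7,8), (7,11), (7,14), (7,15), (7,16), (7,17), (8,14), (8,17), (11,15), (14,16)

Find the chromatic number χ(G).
Clique number ω(G) = 3 (lower bound: χ ≥ ω).
Odd cycle [8, 14, 16, 6, 11, 15, 5, 0, 17] needs 3 colors (χ ≥ 3).
Vertex 7 is adjacent to every vertex of [0, 5, 6, 8, 11, 14, 15, 16, 17], which already need 3 colors among themselves, so 7 needs a new color (χ ≥ 4).
The coloring below uses 4 colors, so χ(G) = 4.
A valid 4-coloring: color 1: [7]; color 2: [0, 8, 11, 16]; color 3: [6, 14, 15, 17]; color 4: [5].

χ(G) = 4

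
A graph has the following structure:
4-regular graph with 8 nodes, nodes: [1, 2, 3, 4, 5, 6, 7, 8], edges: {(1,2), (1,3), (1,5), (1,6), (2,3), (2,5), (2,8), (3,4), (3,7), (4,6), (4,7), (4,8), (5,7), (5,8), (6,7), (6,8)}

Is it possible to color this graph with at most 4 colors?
Yes, G is 4-colorable

A valid 4-coloring: color 1: [1, 7, 8]; color 2: [2, 4]; color 3: [3, 5, 6].
(χ(G) = 3 ≤ 4.)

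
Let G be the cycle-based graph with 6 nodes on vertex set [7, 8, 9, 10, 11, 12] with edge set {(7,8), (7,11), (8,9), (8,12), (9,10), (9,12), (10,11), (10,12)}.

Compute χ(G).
χ(G) = 3

Clique number ω(G) = 3 (lower bound: χ ≥ ω).
The clique on [8, 9, 12] has size 3, forcing χ ≥ 3, and the coloring below uses 3 colors, so χ(G) = 3.
A valid 3-coloring: color 1: [8, 10]; color 2: [9, 11]; color 3: [7, 12].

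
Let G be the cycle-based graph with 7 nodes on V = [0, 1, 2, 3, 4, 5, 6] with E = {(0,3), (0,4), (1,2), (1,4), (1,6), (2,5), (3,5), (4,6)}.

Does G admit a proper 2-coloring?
No, G is not 2-colorable

The clique on vertices [1, 4, 6] has size 3 > 2, so it alone needs 3 colors.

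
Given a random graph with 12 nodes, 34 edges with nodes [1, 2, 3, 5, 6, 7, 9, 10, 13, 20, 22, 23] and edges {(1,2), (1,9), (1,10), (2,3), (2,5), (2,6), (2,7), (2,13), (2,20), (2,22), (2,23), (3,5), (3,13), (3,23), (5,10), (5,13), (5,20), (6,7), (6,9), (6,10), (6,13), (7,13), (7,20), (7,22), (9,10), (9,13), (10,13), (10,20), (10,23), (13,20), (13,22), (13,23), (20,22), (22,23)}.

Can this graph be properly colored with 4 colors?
The clique on vertices [2, 7, 13, 20, 22] has size 5 > 4, so it alone needs 5 colors.

No, G is not 4-colorable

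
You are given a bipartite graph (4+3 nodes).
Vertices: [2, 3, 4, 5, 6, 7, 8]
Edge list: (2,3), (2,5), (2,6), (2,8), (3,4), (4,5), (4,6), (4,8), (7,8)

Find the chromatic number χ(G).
Clique number ω(G) = 2 (lower bound: χ ≥ ω).
The graph is bipartite (no odd cycle), so 2 colors suffice: χ(G) = 2.
A valid 2-coloring: color 1: [2, 4, 7]; color 2: [3, 5, 6, 8].

χ(G) = 2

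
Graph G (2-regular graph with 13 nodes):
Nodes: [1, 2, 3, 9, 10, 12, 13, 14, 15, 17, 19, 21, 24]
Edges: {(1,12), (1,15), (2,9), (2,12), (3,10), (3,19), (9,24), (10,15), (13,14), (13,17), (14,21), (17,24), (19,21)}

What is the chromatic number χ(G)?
Clique number ω(G) = 2 (lower bound: χ ≥ ω).
Odd cycle [3, 19, 21, 14, 13, 17, 24, 9, 2, 12, 1, 15, 10] needs 3 colors (χ ≥ 3).
The coloring below uses 3 colors, so χ(G) = 3.
A valid 3-coloring: color 1: [2, 3, 13, 15, 21, 24]; color 2: [9, 10, 12, 14, 17, 19]; color 3: [1].

χ(G) = 3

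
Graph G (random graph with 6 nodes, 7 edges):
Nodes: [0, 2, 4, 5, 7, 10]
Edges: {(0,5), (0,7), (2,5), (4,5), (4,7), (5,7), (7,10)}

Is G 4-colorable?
A valid 4-coloring: color 1: [5, 10]; color 2: [2, 7]; color 3: [0, 4].
(χ(G) = 3 ≤ 4.)

Yes, G is 4-colorable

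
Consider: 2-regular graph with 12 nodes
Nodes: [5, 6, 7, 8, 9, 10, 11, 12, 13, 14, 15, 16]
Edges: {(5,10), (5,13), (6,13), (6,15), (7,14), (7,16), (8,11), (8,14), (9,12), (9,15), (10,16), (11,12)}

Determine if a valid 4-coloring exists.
A valid 4-coloring: color 1: [7, 8, 10, 12, 13, 15]; color 2: [5, 6, 9, 11, 14, 16].
(χ(G) = 2 ≤ 4.)

Yes, G is 4-colorable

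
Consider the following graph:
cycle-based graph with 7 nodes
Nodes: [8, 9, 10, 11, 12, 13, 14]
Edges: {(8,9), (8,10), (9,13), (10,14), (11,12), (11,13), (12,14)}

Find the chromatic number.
Clique number ω(G) = 2 (lower bound: χ ≥ ω).
Odd cycle [11, 12, 14, 10, 8, 9, 13] needs 3 colors (χ ≥ 3).
The coloring below uses 3 colors, so χ(G) = 3.
A valid 3-coloring: color 1: [9, 11, 14]; color 2: [10, 12, 13]; color 3: [8].

χ(G) = 3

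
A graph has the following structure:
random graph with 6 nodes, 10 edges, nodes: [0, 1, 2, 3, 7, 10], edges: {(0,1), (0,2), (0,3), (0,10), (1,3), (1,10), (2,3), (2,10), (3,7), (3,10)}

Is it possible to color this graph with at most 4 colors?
A valid 4-coloring: color 1: [3]; color 2: [0, 7]; color 3: [10]; color 4: [1, 2].
(χ(G) = 4 ≤ 4.)

Yes, G is 4-colorable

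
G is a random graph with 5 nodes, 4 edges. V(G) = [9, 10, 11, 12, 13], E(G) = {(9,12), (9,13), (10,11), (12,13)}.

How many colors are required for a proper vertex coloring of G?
χ(G) = 3

Clique number ω(G) = 3 (lower bound: χ ≥ ω).
The clique on [9, 12, 13] has size 3, forcing χ ≥ 3, and the coloring below uses 3 colors, so χ(G) = 3.
A valid 3-coloring: color 1: [11, 12]; color 2: [9, 10]; color 3: [13].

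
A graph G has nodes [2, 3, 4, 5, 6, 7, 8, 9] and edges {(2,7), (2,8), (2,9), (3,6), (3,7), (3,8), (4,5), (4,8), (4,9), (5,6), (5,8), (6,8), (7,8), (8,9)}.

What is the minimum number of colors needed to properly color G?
Clique number ω(G) = 3 (lower bound: χ ≥ ω).
Odd cycle [7, 2, 9, 4, 5, 6, 3] needs 3 colors (χ ≥ 3).
Vertex 8 is adjacent to every vertex of [2, 3, 4, 5, 6, 7, 9], which already need 3 colors among themselves, so 8 needs a new color (χ ≥ 4).
The coloring below uses 4 colors, so χ(G) = 4.
A valid 4-coloring: color 1: [8]; color 2: [6, 7, 9]; color 3: [2, 3, 4]; color 4: [5].

χ(G) = 4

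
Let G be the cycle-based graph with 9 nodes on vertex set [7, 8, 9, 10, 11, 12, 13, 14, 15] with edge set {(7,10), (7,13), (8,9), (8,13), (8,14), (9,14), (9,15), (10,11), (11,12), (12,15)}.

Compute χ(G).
χ(G) = 3

Clique number ω(G) = 3 (lower bound: χ ≥ ω).
The clique on [8, 9, 14] has size 3, forcing χ ≥ 3, and the coloring below uses 3 colors, so χ(G) = 3.
A valid 3-coloring: color 1: [9, 10, 12, 13]; color 2: [7, 8, 11, 15]; color 3: [14].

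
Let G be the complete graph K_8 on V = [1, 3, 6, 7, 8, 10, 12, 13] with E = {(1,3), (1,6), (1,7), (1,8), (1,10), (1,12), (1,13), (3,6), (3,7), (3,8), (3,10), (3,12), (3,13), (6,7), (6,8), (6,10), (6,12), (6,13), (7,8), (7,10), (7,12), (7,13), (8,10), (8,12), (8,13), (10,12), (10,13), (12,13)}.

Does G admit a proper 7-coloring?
The clique on vertices [1, 3, 6, 7, 8, 10, 12, 13] has size 8 > 7, so it alone needs 8 colors.

No, G is not 7-colorable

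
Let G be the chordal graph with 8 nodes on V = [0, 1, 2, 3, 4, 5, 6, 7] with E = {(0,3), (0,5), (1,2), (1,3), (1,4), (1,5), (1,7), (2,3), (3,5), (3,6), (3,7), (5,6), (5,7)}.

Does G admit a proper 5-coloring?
A valid 5-coloring: color 1: [3, 4]; color 2: [2, 5]; color 3: [0, 1, 6]; color 4: [7].
(χ(G) = 4 ≤ 5.)

Yes, G is 5-colorable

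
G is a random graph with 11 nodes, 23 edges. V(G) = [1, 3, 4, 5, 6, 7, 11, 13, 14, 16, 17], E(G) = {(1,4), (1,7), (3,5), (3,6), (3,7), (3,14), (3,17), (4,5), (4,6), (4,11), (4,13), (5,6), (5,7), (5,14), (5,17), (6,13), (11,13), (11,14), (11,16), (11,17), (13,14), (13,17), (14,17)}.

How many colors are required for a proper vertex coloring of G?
χ(G) = 4

Clique number ω(G) = 4 (lower bound: χ ≥ ω).
The clique on [3, 5, 14, 17] has size 4, forcing χ ≥ 4, and the coloring below uses 4 colors, so χ(G) = 4.
A valid 4-coloring: color 1: [1, 5, 13, 16]; color 2: [4, 7, 14]; color 3: [6, 17]; color 4: [3, 11].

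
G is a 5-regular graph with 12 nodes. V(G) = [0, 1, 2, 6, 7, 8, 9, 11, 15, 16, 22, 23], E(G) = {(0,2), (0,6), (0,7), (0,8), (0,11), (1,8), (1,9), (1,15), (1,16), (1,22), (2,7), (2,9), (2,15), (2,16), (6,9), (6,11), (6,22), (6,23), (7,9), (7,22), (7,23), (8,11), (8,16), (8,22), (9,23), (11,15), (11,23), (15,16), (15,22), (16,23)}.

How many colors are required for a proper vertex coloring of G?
χ(G) = 4

Clique number ω(G) = 3 (lower bound: χ ≥ ω).
Suppose a proper 3-coloring c exists. The clique [0, 2, 7] takes 3 distinct colors; by symmetry let c(0) = 1, c(2) = 2, c(7) = 3.
- Vertex 9: neighbors [2, 7] already have colors [2, 3] ⇒ c(9) = 1.
- Vertex 23: neighbors [9, 7] already have colors [1, 3] ⇒ c(23) = 2.
- Vertex 11: neighbors [0, 23] already have colors [1, 2] ⇒ c(11) = 3.
- Vertex 6: neighbors [0, 23, 11] already have colors [1, 2, 3] — all 3 colors blocked. Contradiction.
The forced assignments end in a contradiction, so G has no proper 3-coloring (χ ≥ 4).
The coloring below uses 4 colors, so χ(G) = 4.
A valid 4-coloring: color 1: [6, 7, 8, 15]; color 2: [0, 9, 16, 22]; color 3: [1, 2, 23]; color 4: [11].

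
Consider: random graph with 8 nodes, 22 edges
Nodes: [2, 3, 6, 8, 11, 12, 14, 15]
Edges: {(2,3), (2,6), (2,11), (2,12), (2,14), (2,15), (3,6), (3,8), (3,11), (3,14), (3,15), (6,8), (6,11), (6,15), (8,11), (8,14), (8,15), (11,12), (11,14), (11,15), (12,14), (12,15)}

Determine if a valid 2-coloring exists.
The clique on vertices [3, 6, 8, 11, 15] has size 5 > 2, so it alone needs 5 colors.

No, G is not 2-colorable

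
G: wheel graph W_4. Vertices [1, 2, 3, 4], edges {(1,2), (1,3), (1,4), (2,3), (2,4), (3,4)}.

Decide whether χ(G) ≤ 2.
The clique on vertices [1, 2, 3, 4] has size 4 > 2, so it alone needs 4 colors.

No, G is not 2-colorable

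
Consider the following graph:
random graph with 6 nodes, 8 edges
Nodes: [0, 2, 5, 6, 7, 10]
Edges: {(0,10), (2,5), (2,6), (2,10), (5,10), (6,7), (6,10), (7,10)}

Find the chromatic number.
Clique number ω(G) = 3 (lower bound: χ ≥ ω).
The clique on [2, 5, 10] has size 3, forcing χ ≥ 3, and the coloring below uses 3 colors, so χ(G) = 3.
A valid 3-coloring: color 1: [10]; color 2: [0, 2, 7]; color 3: [5, 6].

χ(G) = 3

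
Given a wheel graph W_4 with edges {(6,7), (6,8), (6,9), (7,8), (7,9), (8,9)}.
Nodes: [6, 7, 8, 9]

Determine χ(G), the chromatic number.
Clique number ω(G) = 4 (lower bound: χ ≥ ω).
The clique on [6, 7, 8, 9] has size 4, forcing χ ≥ 4, and the coloring below uses 4 colors, so χ(G) = 4.
A valid 4-coloring: color 1: [9]; color 2: [8]; color 3: [6]; color 4: [7].

χ(G) = 4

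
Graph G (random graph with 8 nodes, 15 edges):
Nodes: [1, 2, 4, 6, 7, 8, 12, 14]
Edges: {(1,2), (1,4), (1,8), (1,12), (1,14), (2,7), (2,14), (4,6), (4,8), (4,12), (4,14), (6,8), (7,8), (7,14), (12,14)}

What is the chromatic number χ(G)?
Clique number ω(G) = 4 (lower bound: χ ≥ ω).
The clique on [1, 4, 12, 14] has size 4, forcing χ ≥ 4, and the coloring below uses 4 colors, so χ(G) = 4.
A valid 4-coloring: color 1: [1, 6, 7]; color 2: [8, 14]; color 3: [2, 4]; color 4: [12].

χ(G) = 4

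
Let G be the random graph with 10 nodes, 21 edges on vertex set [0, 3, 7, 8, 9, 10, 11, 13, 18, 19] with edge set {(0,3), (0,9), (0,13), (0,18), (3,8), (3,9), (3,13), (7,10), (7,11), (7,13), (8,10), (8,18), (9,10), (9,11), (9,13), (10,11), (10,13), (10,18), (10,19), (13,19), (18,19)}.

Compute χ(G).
Clique number ω(G) = 4 (lower bound: χ ≥ ω).
The clique on [0, 3, 9, 13] has size 4, forcing χ ≥ 4, and the coloring below uses 4 colors, so χ(G) = 4.
A valid 4-coloring: color 1: [3, 10]; color 2: [11, 13, 18]; color 3: [7, 8, 9, 19]; color 4: [0].

χ(G) = 4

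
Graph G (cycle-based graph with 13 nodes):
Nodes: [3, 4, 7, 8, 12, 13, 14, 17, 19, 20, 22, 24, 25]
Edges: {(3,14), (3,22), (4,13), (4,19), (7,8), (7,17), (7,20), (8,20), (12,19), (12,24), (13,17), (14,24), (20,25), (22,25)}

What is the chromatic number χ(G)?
Clique number ω(G) = 3 (lower bound: χ ≥ ω).
The clique on [7, 8, 20] has size 3, forcing χ ≥ 3, and the coloring below uses 3 colors, so χ(G) = 3.
A valid 3-coloring: color 1: [4, 12, 14, 17, 20, 22]; color 2: [3, 7, 13, 19, 24, 25]; color 3: [8].

χ(G) = 3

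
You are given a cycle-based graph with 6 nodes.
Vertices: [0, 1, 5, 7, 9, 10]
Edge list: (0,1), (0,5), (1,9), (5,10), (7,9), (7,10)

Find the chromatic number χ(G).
χ(G) = 2

Clique number ω(G) = 2 (lower bound: χ ≥ ω).
The graph is bipartite (no odd cycle), so 2 colors suffice: χ(G) = 2.
A valid 2-coloring: color 1: [0, 9, 10]; color 2: [1, 5, 7].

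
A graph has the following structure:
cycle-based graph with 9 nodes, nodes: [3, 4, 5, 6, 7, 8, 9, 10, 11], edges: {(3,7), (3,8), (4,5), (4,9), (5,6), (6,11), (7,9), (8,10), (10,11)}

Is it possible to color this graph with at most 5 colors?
Yes, G is 5-colorable

A valid 5-coloring: color 1: [5, 8, 9, 11]; color 2: [3, 4, 6, 10]; color 3: [7].
(χ(G) = 3 ≤ 5.)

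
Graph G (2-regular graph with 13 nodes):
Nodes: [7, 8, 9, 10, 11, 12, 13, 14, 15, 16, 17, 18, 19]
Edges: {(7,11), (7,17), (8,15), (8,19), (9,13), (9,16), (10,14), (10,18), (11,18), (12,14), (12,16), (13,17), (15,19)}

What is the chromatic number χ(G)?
Clique number ω(G) = 3 (lower bound: χ ≥ ω).
The clique on [8, 15, 19] has size 3, forcing χ ≥ 3, and the coloring below uses 3 colors, so χ(G) = 3.
A valid 3-coloring: color 1: [9, 10, 11, 12, 15, 17]; color 2: [7, 8, 13, 14, 16, 18]; color 3: [19].

χ(G) = 3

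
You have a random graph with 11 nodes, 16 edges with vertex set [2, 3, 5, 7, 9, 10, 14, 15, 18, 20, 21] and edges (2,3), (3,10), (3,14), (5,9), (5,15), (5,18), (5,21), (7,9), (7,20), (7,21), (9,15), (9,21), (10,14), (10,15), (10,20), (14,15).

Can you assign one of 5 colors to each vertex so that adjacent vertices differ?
A valid 5-coloring: color 1: [3, 15, 18, 20, 21]; color 2: [2, 5, 7, 10]; color 3: [9, 14].
(χ(G) = 3 ≤ 5.)

Yes, G is 5-colorable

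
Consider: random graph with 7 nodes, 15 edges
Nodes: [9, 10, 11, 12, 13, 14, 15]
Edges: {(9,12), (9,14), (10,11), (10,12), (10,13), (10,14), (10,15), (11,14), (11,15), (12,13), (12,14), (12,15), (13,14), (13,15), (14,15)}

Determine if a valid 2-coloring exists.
The clique on vertices [10, 12, 13, 14, 15] has size 5 > 2, so it alone needs 5 colors.

No, G is not 2-colorable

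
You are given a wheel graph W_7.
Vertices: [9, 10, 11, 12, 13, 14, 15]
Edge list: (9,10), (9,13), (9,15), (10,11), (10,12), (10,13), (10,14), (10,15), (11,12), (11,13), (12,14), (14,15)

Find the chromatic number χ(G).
Clique number ω(G) = 3 (lower bound: χ ≥ ω).
The clique on [9, 10, 13] has size 3, forcing χ ≥ 3, and the coloring below uses 3 colors, so χ(G) = 3.
A valid 3-coloring: color 1: [10]; color 2: [9, 11, 14]; color 3: [12, 13, 15].

χ(G) = 3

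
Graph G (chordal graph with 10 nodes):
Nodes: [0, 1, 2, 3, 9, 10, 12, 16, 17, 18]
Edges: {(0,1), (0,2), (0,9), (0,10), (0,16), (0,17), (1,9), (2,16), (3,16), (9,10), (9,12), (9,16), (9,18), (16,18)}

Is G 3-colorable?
Yes, G is 3-colorable

A valid 3-coloring: color 1: [0, 3, 12, 18]; color 2: [2, 9, 17]; color 3: [1, 10, 16].
(χ(G) = 3 ≤ 3.)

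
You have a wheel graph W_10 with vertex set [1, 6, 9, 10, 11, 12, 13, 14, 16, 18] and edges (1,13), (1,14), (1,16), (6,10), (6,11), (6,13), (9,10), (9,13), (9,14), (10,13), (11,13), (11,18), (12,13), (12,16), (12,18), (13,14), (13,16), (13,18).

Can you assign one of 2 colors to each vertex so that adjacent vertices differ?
No, G is not 2-colorable

The clique on vertices [1, 13, 16] has size 3 > 2, so it alone needs 3 colors.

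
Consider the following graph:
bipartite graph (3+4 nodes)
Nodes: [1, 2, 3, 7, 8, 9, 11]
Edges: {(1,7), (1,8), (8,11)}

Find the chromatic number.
χ(G) = 2

Clique number ω(G) = 2 (lower bound: χ ≥ ω).
The graph is bipartite (no odd cycle), so 2 colors suffice: χ(G) = 2.
A valid 2-coloring: color 1: [2, 3, 7, 8, 9]; color 2: [1, 11].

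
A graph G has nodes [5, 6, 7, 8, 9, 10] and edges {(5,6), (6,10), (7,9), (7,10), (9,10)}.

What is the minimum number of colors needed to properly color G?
Clique number ω(G) = 3 (lower bound: χ ≥ ω).
The clique on [7, 9, 10] has size 3, forcing χ ≥ 3, and the coloring below uses 3 colors, so χ(G) = 3.
A valid 3-coloring: color 1: [5, 8, 10]; color 2: [6, 9]; color 3: [7].

χ(G) = 3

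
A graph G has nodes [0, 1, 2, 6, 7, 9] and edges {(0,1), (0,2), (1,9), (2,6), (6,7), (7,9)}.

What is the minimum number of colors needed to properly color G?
Clique number ω(G) = 2 (lower bound: χ ≥ ω).
The graph is bipartite (no odd cycle), so 2 colors suffice: χ(G) = 2.
A valid 2-coloring: color 1: [0, 6, 9]; color 2: [1, 2, 7].

χ(G) = 2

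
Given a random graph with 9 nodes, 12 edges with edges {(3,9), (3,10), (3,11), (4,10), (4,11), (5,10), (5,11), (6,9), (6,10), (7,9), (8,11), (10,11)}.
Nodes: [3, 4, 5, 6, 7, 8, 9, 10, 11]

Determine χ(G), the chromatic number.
χ(G) = 3

Clique number ω(G) = 3 (lower bound: χ ≥ ω).
The clique on [3, 10, 11] has size 3, forcing χ ≥ 3, and the coloring below uses 3 colors, so χ(G) = 3.
A valid 3-coloring: color 1: [8, 9, 10]; color 2: [6, 7, 11]; color 3: [3, 4, 5].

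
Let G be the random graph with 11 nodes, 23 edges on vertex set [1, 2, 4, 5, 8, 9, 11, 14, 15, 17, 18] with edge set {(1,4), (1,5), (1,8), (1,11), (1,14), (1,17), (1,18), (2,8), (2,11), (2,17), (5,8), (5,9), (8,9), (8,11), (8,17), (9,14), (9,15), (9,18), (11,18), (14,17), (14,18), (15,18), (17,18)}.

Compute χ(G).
χ(G) = 4

Clique number ω(G) = 4 (lower bound: χ ≥ ω).
The clique on [1, 14, 17, 18] has size 4, forcing χ ≥ 4, and the coloring below uses 4 colors, so χ(G) = 4.
A valid 4-coloring: color 1: [1, 2, 9]; color 2: [4, 8, 18]; color 3: [5, 11, 15, 17]; color 4: [14].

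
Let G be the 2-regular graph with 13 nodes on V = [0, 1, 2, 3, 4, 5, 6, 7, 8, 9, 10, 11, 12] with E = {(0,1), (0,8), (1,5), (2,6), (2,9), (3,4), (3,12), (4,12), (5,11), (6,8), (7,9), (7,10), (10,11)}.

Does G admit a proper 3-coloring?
A valid 3-coloring: color 1: [0, 3, 5, 6, 9, 10]; color 2: [1, 2, 7, 8, 11, 12]; color 3: [4].
(χ(G) = 3 ≤ 3.)

Yes, G is 3-colorable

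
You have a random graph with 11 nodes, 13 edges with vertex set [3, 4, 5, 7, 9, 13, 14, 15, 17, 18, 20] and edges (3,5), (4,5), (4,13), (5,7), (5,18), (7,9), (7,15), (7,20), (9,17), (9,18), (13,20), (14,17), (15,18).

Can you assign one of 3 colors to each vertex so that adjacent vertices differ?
Yes, G is 3-colorable

A valid 3-coloring: color 1: [5, 9, 14, 15, 20]; color 2: [3, 7, 13, 17, 18]; color 3: [4].
(χ(G) = 3 ≤ 3.)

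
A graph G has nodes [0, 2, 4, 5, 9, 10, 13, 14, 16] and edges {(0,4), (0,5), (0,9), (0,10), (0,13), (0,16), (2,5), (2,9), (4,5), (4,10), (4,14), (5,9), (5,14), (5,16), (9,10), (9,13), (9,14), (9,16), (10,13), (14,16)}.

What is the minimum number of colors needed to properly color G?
Clique number ω(G) = 4 (lower bound: χ ≥ ω).
The clique on [0, 5, 9, 16] has size 4, forcing χ ≥ 4, and the coloring below uses 4 colors, so χ(G) = 4.
A valid 4-coloring: color 1: [4, 9]; color 2: [5, 10]; color 3: [0, 2, 14]; color 4: [13, 16].

χ(G) = 4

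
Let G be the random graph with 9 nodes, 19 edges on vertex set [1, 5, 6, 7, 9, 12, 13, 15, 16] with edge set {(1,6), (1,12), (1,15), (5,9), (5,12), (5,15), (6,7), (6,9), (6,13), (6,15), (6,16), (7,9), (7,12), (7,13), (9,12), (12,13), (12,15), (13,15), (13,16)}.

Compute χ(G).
Clique number ω(G) = 3 (lower bound: χ ≥ ω).
Odd cycle [9, 5, 15, 13, 7] needs 3 colors (χ ≥ 3).
Vertex 12 is adjacent to every vertex of [5, 7, 9, 13, 15], which already need 3 colors among themselves, so 12 needs a new color (χ ≥ 4).
The coloring below uses 4 colors, so χ(G) = 4.
A valid 4-coloring: color 1: [6, 12]; color 2: [1, 9, 13]; color 3: [7, 15, 16]; color 4: [5].

χ(G) = 4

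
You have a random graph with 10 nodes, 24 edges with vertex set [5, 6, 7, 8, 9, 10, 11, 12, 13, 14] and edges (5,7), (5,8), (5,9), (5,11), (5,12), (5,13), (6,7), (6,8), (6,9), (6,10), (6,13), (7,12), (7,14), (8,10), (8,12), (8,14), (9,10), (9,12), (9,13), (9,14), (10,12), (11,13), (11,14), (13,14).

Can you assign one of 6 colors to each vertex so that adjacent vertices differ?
Yes, G is 6-colorable

A valid 6-coloring: color 1: [7, 8, 9, 11]; color 2: [5, 6, 14]; color 3: [12, 13]; color 4: [10].
(χ(G) = 4 ≤ 6.)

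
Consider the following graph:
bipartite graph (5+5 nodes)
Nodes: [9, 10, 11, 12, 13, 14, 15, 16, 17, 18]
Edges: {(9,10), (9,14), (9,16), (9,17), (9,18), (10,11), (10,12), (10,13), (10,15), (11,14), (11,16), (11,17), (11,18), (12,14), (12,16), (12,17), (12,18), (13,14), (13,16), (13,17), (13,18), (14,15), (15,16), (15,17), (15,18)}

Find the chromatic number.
χ(G) = 2

Clique number ω(G) = 2 (lower bound: χ ≥ ω).
The graph is bipartite (no odd cycle), so 2 colors suffice: χ(G) = 2.
A valid 2-coloring: color 1: [9, 11, 12, 13, 15]; color 2: [10, 14, 16, 17, 18].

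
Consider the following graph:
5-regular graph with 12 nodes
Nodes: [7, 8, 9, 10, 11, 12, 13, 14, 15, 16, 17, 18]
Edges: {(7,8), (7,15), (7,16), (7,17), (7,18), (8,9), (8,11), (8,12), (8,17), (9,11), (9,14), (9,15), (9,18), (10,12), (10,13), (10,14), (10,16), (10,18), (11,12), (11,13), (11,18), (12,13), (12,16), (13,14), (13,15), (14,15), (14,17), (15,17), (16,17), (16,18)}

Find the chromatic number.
χ(G) = 4

Clique number ω(G) = 3 (lower bound: χ ≥ ω).
Suppose a proper 3-coloring c exists. The clique [7, 8, 17] takes 3 distinct colors; by symmetry let c(7) = 1, c(8) = 2, c(17) = 3.
- Vertex 15: neighbors [7, 17] already have colors [1, 3] ⇒ c(15) = 2.
- Vertex 14: neighbors [15, 17] already have colors [2, 3] ⇒ c(14) = 1.
- Vertex 13: neighbors [14, 15] already have colors [1, 2] ⇒ c(13) = 3.
- Vertex 10: neighbors [14, 13] already have colors [1, 3] ⇒ c(10) = 2.
- Vertex 16: neighbors [7, 10, 17] already have colors [1, 2, 3] — all 3 colors blocked. Contradiction.
The forced assignments end in a contradiction, so G has no proper 3-coloring (χ ≥ 4).
The coloring below uses 4 colors, so χ(G) = 4.
A valid 4-coloring: color 1: [9, 10, 17]; color 2: [8, 13, 18]; color 3: [7, 12, 14]; color 4: [11, 15, 16].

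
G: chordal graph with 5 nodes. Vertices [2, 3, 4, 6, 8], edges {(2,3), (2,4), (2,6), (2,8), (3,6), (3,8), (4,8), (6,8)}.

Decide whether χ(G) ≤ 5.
A valid 5-coloring: color 1: [2]; color 2: [8]; color 3: [4, 6]; color 4: [3].
(χ(G) = 4 ≤ 5.)

Yes, G is 5-colorable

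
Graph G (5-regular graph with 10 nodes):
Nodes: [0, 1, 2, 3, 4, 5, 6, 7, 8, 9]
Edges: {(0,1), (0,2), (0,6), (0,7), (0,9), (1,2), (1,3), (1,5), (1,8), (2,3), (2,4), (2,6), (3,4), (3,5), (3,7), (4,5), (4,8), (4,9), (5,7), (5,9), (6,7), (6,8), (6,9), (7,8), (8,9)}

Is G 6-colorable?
Yes, G is 6-colorable

A valid 6-coloring: color 1: [2, 7, 9]; color 2: [0, 3, 8]; color 3: [1, 4, 6]; color 4: [5].
(χ(G) = 4 ≤ 6.)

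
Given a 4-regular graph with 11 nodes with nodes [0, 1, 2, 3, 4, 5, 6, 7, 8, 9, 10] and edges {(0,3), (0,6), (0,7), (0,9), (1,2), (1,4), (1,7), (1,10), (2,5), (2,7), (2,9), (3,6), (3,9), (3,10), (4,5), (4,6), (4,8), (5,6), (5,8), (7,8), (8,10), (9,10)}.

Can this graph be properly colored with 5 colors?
A valid 5-coloring: color 1: [1, 6, 8, 9]; color 2: [3, 5, 7]; color 3: [0, 2, 4, 10].
(χ(G) = 3 ≤ 5.)

Yes, G is 5-colorable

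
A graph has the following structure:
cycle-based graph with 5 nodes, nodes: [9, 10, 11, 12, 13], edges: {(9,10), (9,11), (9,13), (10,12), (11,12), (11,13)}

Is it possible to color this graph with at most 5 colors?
Yes, G is 5-colorable

A valid 5-coloring: color 1: [10, 11]; color 2: [9, 12]; color 3: [13].
(χ(G) = 3 ≤ 5.)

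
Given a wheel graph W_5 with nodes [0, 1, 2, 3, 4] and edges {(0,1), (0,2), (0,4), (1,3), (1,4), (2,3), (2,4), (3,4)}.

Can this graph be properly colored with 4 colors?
A valid 4-coloring: color 1: [4]; color 2: [1, 2]; color 3: [0, 3].
(χ(G) = 3 ≤ 4.)

Yes, G is 4-colorable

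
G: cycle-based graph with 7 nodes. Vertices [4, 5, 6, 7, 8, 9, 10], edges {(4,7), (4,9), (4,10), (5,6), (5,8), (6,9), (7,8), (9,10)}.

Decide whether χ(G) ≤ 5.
Yes, G is 5-colorable

A valid 5-coloring: color 1: [5, 7, 9]; color 2: [4, 6, 8]; color 3: [10].
(χ(G) = 3 ≤ 5.)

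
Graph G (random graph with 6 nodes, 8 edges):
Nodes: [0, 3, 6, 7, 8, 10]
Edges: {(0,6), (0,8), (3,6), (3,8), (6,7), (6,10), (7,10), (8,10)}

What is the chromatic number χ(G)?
Clique number ω(G) = 3 (lower bound: χ ≥ ω).
The clique on [6, 7, 10] has size 3, forcing χ ≥ 3, and the coloring below uses 3 colors, so χ(G) = 3.
A valid 3-coloring: color 1: [6, 8]; color 2: [0, 3, 10]; color 3: [7].

χ(G) = 3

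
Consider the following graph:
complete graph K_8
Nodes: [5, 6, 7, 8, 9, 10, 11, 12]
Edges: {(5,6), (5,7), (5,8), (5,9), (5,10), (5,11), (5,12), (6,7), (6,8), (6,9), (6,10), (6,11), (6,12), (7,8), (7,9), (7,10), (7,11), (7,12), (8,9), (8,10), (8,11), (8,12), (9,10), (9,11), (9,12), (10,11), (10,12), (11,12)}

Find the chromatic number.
Clique number ω(G) = 8 (lower bound: χ ≥ ω).
The clique on [5, 6, 7, 8, 9, 10, 11, 12] has size 8, forcing χ ≥ 8, and the coloring below uses 8 colors, so χ(G) = 8.
A valid 8-coloring: color 1: [5]; color 2: [12]; color 3: [8]; color 4: [7]; color 5: [6]; color 6: [9]; color 7: [11]; color 8: [10].

χ(G) = 8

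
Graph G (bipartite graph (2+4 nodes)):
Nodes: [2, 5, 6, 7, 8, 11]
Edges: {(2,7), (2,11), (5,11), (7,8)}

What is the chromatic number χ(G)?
χ(G) = 2

Clique number ω(G) = 2 (lower bound: χ ≥ ω).
The graph is bipartite (no odd cycle), so 2 colors suffice: χ(G) = 2.
A valid 2-coloring: color 1: [6, 7, 11]; color 2: [2, 5, 8].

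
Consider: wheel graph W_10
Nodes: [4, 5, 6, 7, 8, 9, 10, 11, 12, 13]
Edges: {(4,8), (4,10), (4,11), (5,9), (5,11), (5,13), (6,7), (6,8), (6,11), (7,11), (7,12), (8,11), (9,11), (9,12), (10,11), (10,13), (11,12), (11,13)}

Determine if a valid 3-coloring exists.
No, G is not 3-colorable

Odd cycle [8, 6, 7, 12, 9, 5, 13, 10, 4] needs 3 colors (χ ≥ 3).
Vertex 11 is adjacent to every vertex of [4, 5, 6, 7, 8, 9, 10, 12, 13], which already need 3 colors among themselves, so 11 needs a new color (χ ≥ 4).
Hence χ(G) ≥ 4 > 3, so no proper 3-coloring exists.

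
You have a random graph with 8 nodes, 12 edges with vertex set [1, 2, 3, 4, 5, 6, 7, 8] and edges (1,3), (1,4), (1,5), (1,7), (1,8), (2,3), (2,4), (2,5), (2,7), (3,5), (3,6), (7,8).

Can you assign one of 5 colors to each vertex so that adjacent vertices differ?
A valid 5-coloring: color 1: [1, 2, 6]; color 2: [3, 4, 7]; color 3: [5, 8].
(χ(G) = 3 ≤ 5.)

Yes, G is 5-colorable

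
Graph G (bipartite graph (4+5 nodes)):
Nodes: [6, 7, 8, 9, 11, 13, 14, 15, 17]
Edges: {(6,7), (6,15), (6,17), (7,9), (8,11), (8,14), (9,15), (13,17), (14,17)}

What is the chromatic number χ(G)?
χ(G) = 2

Clique number ω(G) = 2 (lower bound: χ ≥ ω).
The graph is bipartite (no odd cycle), so 2 colors suffice: χ(G) = 2.
A valid 2-coloring: color 1: [7, 8, 15, 17]; color 2: [6, 9, 11, 13, 14].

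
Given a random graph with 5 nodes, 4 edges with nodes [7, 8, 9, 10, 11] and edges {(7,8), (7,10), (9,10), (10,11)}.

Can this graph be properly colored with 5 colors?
Yes, G is 5-colorable

A valid 5-coloring: color 1: [8, 10]; color 2: [7, 9, 11].
(χ(G) = 2 ≤ 5.)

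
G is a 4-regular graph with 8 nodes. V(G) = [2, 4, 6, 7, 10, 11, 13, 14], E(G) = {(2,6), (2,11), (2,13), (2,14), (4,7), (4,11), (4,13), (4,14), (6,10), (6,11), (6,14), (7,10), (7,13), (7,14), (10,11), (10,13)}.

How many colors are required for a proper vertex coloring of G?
Clique number ω(G) = 3 (lower bound: χ ≥ ω).
The clique on [2, 6, 11] has size 3, forcing χ ≥ 3, and the coloring below uses 3 colors, so χ(G) = 3.
A valid 3-coloring: color 1: [6, 7]; color 2: [11, 13, 14]; color 3: [2, 4, 10].

χ(G) = 3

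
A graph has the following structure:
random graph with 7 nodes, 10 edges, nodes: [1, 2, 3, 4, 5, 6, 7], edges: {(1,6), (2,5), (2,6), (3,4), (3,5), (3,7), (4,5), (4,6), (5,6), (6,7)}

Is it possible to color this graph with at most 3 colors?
Yes, G is 3-colorable

A valid 3-coloring: color 1: [3, 6]; color 2: [1, 5, 7]; color 3: [2, 4].
(χ(G) = 3 ≤ 3.)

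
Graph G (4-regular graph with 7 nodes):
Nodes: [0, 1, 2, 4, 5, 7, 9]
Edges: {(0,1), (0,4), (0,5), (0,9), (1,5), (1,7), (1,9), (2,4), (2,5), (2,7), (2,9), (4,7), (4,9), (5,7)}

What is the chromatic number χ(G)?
χ(G) = 4

Clique number ω(G) = 3 (lower bound: χ ≥ ω).
Suppose a proper 3-coloring c exists. The clique [0, 1, 5] takes 3 distinct colors; by symmetry let c(0) = 1, c(1) = 2, c(5) = 3.
- Vertex 7: neighbors [1, 5] already have colors [2, 3] ⇒ c(7) = 1.
- Vertex 2: neighbors [7, 5] already have colors [1, 3] ⇒ c(2) = 2.
- Vertex 4: neighbors [0, 2] already have colors [1, 2] ⇒ c(4) = 3.
- Vertex 9: neighbors [0, 1, 4] already have colors [1, 2, 3] — all 3 colors blocked. Contradiction.
The forced assignments end in a contradiction, so G has no proper 3-coloring (χ ≥ 4).
The coloring below uses 4 colors, so χ(G) = 4.
A valid 4-coloring: color 1: [1, 4]; color 2: [0, 2]; color 3: [5, 9]; color 4: [7].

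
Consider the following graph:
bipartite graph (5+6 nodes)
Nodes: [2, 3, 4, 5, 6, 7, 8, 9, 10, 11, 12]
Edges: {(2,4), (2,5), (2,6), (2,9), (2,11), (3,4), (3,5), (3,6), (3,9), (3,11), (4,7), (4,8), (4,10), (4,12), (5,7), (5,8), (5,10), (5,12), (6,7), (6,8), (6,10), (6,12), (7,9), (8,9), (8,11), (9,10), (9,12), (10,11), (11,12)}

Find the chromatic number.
Clique number ω(G) = 2 (lower bound: χ ≥ ω).
The graph is bipartite (no odd cycle), so 2 colors suffice: χ(G) = 2.
A valid 2-coloring: color 1: [4, 5, 6, 9, 11]; color 2: [2, 3, 7, 8, 10, 12].

χ(G) = 2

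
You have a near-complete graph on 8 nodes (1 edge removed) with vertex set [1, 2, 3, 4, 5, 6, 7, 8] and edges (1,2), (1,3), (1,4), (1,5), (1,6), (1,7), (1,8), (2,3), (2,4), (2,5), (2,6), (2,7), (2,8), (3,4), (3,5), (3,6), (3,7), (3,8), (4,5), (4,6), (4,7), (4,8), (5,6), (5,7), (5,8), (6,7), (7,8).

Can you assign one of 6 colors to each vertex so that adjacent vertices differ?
The clique on vertices [1, 2, 3, 4, 5, 7, 8] has size 7 > 6, so it alone needs 7 colors.

No, G is not 6-colorable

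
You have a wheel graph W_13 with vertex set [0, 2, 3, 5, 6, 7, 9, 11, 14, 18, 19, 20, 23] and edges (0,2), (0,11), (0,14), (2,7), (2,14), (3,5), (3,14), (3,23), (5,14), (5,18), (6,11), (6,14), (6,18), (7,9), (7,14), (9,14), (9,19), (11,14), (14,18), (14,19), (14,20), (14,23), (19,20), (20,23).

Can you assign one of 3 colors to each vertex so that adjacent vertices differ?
Yes, G is 3-colorable

A valid 3-coloring: color 1: [14]; color 2: [0, 5, 6, 7, 19, 23]; color 3: [2, 3, 9, 11, 18, 20].
(χ(G) = 3 ≤ 3.)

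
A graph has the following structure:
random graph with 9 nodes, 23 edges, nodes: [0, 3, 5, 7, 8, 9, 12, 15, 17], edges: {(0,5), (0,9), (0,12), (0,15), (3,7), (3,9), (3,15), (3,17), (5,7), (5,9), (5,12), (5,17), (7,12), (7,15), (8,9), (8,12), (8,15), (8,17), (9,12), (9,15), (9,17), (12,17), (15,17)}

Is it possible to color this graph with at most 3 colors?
No, G is not 3-colorable

The clique on vertices [0, 5, 9, 12] has size 4 > 3, so it alone needs 4 colors.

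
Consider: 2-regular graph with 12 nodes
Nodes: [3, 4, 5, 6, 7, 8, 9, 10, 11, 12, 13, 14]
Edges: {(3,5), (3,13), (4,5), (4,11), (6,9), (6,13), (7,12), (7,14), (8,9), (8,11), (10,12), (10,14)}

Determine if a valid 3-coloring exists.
A valid 3-coloring: color 1: [5, 9, 11, 12, 13, 14]; color 2: [3, 4, 6, 7, 8, 10].
(χ(G) = 2 ≤ 3.)

Yes, G is 3-colorable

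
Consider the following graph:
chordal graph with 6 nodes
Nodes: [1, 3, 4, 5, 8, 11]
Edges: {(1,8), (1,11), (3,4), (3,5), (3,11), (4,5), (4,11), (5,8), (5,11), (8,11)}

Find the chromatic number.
χ(G) = 4

Clique number ω(G) = 4 (lower bound: χ ≥ ω).
The clique on [3, 4, 5, 11] has size 4, forcing χ ≥ 4, and the coloring below uses 4 colors, so χ(G) = 4.
A valid 4-coloring: color 1: [11]; color 2: [1, 5]; color 3: [4, 8]; color 4: [3].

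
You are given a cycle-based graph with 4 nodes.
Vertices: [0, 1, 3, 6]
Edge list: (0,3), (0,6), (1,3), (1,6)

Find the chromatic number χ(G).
χ(G) = 2

Clique number ω(G) = 2 (lower bound: χ ≥ ω).
The graph is bipartite (no odd cycle), so 2 colors suffice: χ(G) = 2.
A valid 2-coloring: color 1: [0, 1]; color 2: [3, 6].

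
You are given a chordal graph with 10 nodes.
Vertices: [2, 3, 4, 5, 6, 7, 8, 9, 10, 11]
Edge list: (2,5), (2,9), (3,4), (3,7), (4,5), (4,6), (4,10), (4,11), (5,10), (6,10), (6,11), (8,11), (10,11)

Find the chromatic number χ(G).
χ(G) = 4

Clique number ω(G) = 4 (lower bound: χ ≥ ω).
The clique on [4, 6, 10, 11] has size 4, forcing χ ≥ 4, and the coloring below uses 4 colors, so χ(G) = 4.
A valid 4-coloring: color 1: [2, 4, 7, 8]; color 2: [3, 9, 10]; color 3: [5, 11]; color 4: [6].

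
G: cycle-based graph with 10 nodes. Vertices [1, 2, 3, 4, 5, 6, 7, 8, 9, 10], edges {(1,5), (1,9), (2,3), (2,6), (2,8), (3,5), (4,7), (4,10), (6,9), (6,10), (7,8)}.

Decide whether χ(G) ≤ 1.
Edge (1,9) forces its endpoints to differ, so 1 color is not enough.

No, G is not 1-colorable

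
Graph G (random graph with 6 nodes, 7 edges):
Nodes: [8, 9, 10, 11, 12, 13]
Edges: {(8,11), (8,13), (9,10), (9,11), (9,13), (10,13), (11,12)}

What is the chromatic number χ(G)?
χ(G) = 3

Clique number ω(G) = 3 (lower bound: χ ≥ ω).
The clique on [9, 10, 13] has size 3, forcing χ ≥ 3, and the coloring below uses 3 colors, so χ(G) = 3.
A valid 3-coloring: color 1: [8, 9, 12]; color 2: [11, 13]; color 3: [10].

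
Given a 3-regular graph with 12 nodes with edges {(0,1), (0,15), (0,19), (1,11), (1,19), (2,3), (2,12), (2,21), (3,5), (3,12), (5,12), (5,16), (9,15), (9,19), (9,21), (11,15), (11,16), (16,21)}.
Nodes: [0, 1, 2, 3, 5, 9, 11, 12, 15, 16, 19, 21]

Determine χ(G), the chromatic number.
Clique number ω(G) = 3 (lower bound: χ ≥ ω).
The clique on [0, 1, 19] has size 3, forcing χ ≥ 3, and the coloring below uses 3 colors, so χ(G) = 3.
A valid 3-coloring: color 1: [12, 15, 19, 21]; color 2: [1, 3, 9, 16]; color 3: [0, 2, 5, 11].

χ(G) = 3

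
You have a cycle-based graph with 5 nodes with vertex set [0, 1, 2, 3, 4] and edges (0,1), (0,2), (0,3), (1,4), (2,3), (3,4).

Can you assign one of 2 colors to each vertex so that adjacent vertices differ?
No, G is not 2-colorable

The clique on vertices [0, 2, 3] has size 3 > 2, so it alone needs 3 colors.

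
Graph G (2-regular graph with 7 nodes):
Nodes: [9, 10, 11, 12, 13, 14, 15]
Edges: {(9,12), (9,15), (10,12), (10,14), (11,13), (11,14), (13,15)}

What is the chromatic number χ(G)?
χ(G) = 3

Clique number ω(G) = 2 (lower bound: χ ≥ ω).
Odd cycle [11, 14, 10, 12, 9, 15, 13] needs 3 colors (χ ≥ 3).
The coloring below uses 3 colors, so χ(G) = 3.
A valid 3-coloring: color 1: [10, 11, 15]; color 2: [12, 13, 14]; color 3: [9].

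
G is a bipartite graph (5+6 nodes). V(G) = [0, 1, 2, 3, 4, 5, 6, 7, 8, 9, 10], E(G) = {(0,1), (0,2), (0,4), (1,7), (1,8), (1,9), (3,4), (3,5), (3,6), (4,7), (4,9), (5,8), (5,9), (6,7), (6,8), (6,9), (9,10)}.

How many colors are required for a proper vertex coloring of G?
Clique number ω(G) = 2 (lower bound: χ ≥ ω).
The graph is bipartite (no odd cycle), so 2 colors suffice: χ(G) = 2.
A valid 2-coloring: color 1: [0, 3, 7, 8, 9]; color 2: [1, 2, 4, 5, 6, 10].

χ(G) = 2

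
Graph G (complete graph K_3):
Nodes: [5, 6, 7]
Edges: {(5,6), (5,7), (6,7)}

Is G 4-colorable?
Yes, G is 4-colorable

A valid 4-coloring: color 1: [5]; color 2: [7]; color 3: [6].
(χ(G) = 3 ≤ 4.)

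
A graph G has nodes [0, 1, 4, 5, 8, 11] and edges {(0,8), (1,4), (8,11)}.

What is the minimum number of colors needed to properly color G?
χ(G) = 2

Clique number ω(G) = 2 (lower bound: χ ≥ ω).
The graph is bipartite (no odd cycle), so 2 colors suffice: χ(G) = 2.
A valid 2-coloring: color 1: [1, 5, 8]; color 2: [0, 4, 11].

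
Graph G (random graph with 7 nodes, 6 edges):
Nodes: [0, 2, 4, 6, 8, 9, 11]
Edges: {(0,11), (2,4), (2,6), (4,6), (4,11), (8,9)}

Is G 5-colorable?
A valid 5-coloring: color 1: [0, 4, 9]; color 2: [2, 8, 11]; color 3: [6].
(χ(G) = 3 ≤ 5.)

Yes, G is 5-colorable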